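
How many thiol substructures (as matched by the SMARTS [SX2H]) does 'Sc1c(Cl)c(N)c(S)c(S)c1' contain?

3

[SX2H] is the SMARTS for a thiol: an aliphatic sulfur with two connections, one being H.
The molecule carries 3 separate instances of a thiol (-SH) meeting every constraint; each maps to a distinct set of atoms, giving 3 matches.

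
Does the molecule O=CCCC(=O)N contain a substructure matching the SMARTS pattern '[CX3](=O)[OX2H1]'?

The pattern [CX3](=O)[OX2H1] describes an sp2 carbon double-bonded to O and single-bonded to an -OH oxygen — a carboxylic acid.
The closest candidate here is an aldehyde (-CHO), but there is no singly-bonded oxygen on the carbonyl carbon. No other fragment satisfies the full query, so there is no match.

No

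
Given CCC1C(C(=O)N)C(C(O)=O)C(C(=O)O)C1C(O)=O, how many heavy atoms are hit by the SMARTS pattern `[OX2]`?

3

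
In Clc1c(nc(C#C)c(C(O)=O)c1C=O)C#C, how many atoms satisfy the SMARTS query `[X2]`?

6

Check the 16 heavy atoms by environment: 1× n (aromatic, X2) → match; 5× c (aromatic, X3) → no; 4× C (X2) → match; 2× C (X3) → no; 2× O (X1) → no; 1× Cl (X1) → no; 1× O (X2) → match.
Summing the matching environments: 1 + 4 + 1 = 6 matching atoms.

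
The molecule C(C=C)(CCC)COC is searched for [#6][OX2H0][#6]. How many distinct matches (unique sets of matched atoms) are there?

1

[#6][OX2H0][#6] is the SMARTS for an ether: an aliphatic oxygen bridging two carbons with no H on the oxygen.
Exactly one fragment in the molecule meets all constraints, giving 1 match.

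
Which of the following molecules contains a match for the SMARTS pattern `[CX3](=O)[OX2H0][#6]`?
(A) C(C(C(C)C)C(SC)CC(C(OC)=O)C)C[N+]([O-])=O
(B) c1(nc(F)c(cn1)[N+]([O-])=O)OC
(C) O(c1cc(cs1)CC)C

A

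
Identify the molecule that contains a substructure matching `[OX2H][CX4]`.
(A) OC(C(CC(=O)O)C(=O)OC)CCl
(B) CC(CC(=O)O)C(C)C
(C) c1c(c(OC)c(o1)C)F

A

[OX2H][CX4] describes a hydroxyl oxygen bound to an sp3 (X4) carbon (an aliphatic alcohol).
(A) contains a hydroxyl group (-OH), which satisfies every atom and bond constraint.
(B) has a carboxylic acid group (-C(=O)OH) but the -OH is on a CX3 carbonyl carbon, not a CX4 carbon.
(C) has a methoxy ether (-OCH3) but the oxygen has H0 (ether), not H1.
So the answer is (A).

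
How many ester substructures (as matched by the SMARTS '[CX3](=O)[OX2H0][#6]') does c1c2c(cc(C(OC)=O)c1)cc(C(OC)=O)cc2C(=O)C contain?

[CX3](=O)[OX2H0][#6] is the SMARTS for an ester: a carbonyl carbon bonded to an oxygen that is itself bonded to carbon (no H on that O).
The molecule carries 2 separate instances of a methyl-ester group (-C(=O)OCH3) meeting every constraint; each maps to a distinct set of atoms, giving 2 matches.

2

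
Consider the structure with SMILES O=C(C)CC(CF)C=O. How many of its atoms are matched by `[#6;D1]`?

1

The query [#6;D1] means: carbon bonded to exactly one heavy atom.
Check the 9 heavy atoms by environment: 3× C (D2) → no; 2× C (D3) → no; 1× F (D1) → no; 2× O (D1) → no; 1× C (D1) → match.
That gives 1 matching atom.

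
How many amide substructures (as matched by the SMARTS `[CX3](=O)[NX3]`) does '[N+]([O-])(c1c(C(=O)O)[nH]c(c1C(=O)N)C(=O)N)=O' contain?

2

[CX3](=O)[NX3] is the SMARTS for an amide: a carbonyl carbon bonded to a trivalent nitrogen.
The molecule carries 2 separate instances of a primary amide (-C(=O)NH2) meeting every constraint; each maps to a distinct set of atoms, giving 2 matches.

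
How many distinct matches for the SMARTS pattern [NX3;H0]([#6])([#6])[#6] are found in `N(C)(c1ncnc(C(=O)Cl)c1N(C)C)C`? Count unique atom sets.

2

[NX3;H0]([#6])([#6])[#6] is the SMARTS for a tertiary amine: a trivalent nitrogen with no H, bonded to three carbons.
The molecule carries 2 separate instances of a dimethylamino group (-N(CH3)2) meeting every constraint; each maps to a distinct set of atoms, giving 2 matches.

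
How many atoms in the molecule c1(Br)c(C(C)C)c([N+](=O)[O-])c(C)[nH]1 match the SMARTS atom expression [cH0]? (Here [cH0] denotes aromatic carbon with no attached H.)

The query [cH0] means: aromatic carbon with no attached hydrogen (substituted or ring-fusion).
Check the 13 heavy atoms by environment: 1× n (aromatic, H1) → no; 4× c (aromatic, H0) → match; 1× Br (H0) → no; 1× C (H1) → no; 3× C (H3) → no; 1× N (charge +1, H0) → no; 1× O (charge -1, H0) → no; 1× O (H0) → no.
That gives 4 matching atoms.

4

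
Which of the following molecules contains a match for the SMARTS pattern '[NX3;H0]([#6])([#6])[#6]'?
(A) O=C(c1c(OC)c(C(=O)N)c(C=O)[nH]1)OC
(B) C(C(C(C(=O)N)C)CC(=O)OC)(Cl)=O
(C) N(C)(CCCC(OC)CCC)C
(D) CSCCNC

C

[NX3;H0]([#6])([#6])[#6] describes a trivalent nitrogen with no H, bonded to three carbons (a tertiary amine).
(A) has a primary amide (-C(=O)NH2) but the amide nitrogen has H2 and only one carbon neighbour.
(B) has a primary amide (-C(=O)NH2) but the amide nitrogen has H2 and only one carbon neighbour.
(C) contains a dimethylamino group (-N(CH3)2), which satisfies every atom and bond constraint.
(D) has an N-methylamino group (-NHCH3) but the nitrogen still has one H (H1), not H0.
So the answer is (C).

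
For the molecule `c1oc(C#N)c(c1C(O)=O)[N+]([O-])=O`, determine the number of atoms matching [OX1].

The query [OX1] means: aliphatic oxygen with one total connection — typically a carbonyl =O or an oxide.
Check the 13 heavy atoms by environment: 1× o (aromatic, X2) → no; 4× c (aromatic, X3) → no; 1× C (X2) → no; 1× N (X1) → no; 1× N (charge +1, X3) → no; 1× O (charge -1, X1) → match; 2× O (X1) → match; 1× C (X3) → no; 1× O (X2) → no.
Summing the matching environments: 1 + 2 = 3 matching atoms.

3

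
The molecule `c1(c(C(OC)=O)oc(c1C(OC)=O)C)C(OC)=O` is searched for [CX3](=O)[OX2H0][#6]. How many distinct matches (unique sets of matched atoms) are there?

3

[CX3](=O)[OX2H0][#6] is the SMARTS for an ester: a carbonyl carbon bonded to an oxygen that is itself bonded to carbon (no H on that O).
The molecule carries 3 separate instances of a methyl-ester group (-C(=O)OCH3) meeting every constraint; each maps to a distinct set of atoms, giving 3 matches.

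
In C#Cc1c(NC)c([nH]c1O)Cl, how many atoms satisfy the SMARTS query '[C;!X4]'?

2

Check the 11 heavy atoms by environment: 1× n (aromatic, X3) → no; 4× c (aromatic, X3) → no; 2× C (X2) → match; 1× N (X3) → no; 1× C (X4) → no; 1× Cl (X1) → no; 1× O (X2) → no.
That gives 2 matching atoms.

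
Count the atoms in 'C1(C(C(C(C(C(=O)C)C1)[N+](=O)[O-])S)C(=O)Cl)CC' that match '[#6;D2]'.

2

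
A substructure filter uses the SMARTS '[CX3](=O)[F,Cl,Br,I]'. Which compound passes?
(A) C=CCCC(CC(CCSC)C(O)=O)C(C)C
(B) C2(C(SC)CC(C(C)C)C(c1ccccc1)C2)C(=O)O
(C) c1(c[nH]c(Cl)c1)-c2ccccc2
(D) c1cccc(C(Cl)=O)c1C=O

[CX3](=O)[F,Cl,Br,I] describes a carbonyl carbon bonded to a halogen (an acyl halide).
(A) has a carboxylic acid group (-C(=O)OH) but the carbonyl is bonded to -OH, not to a halogen.
(B) has a carboxylic acid group (-C(=O)OH) but the carbonyl is bonded to -OH, not to a halogen.
(C) has a chloro substituent but the Cl is not on a carbonyl carbon.
(D) contains an acyl chloride (-C(=O)Cl), which satisfies every atom and bond constraint.
So the answer is (D).

D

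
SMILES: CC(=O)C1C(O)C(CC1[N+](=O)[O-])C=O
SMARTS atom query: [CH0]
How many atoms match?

1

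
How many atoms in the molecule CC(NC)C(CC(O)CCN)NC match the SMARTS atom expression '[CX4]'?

9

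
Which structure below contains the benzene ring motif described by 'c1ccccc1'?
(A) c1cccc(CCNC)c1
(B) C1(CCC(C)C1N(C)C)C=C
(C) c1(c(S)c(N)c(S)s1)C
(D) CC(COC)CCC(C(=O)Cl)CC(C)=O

A

c1ccccc1 describes six aromatic carbons in a ring (a benzene ring).
(A) contains a phenyl ring, which satisfies every atom and bond constraint.
(B) has a methyl group (-CH3) but no six-membered all-carbon aromatic ring is present.
(C) has a methyl group (-CH3) but no six-membered all-carbon aromatic ring is present.
(D) has a methyl group (-CH3) but no six-membered all-carbon aromatic ring is present.
So the answer is (A).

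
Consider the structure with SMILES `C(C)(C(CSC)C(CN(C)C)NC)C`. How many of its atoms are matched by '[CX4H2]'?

2

Check the 14 heavy atoms by environment: 2× C (H2, X4) → match; 3× C (H1, X4) → no; 1× N (H1, X3) → no; 6× C (H3, X4) → no; 1× N (H0, X3) → no; 1× S (H0, X2) → no.
That gives 2 matching atoms.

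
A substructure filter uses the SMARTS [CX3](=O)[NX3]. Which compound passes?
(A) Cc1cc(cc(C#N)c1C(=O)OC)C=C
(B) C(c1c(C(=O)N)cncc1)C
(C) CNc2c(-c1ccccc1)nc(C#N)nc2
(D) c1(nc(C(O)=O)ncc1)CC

B

[CX3](=O)[NX3] describes a carbonyl carbon bonded to a trivalent nitrogen (an amide).
(A) has a nitrile (-C#N) but the nitrile N is NX1 (triple-bonded), not NX3.
(B) contains a primary amide (-C(=O)NH2), which satisfies every atom and bond constraint.
(C) has a nitrile (-C#N) but the nitrile N is NX1 (triple-bonded), not NX3.
(D) has a carboxylic acid group (-C(=O)OH) but the carbonyl is bonded to O, not to an NX3 nitrogen.
So the answer is (B).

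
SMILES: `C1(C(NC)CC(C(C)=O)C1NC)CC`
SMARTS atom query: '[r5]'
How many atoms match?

Check the 14 heavy atoms by environment: 5× C (in 5-ring) → match; 2× N (acyclic) → no; 6× C (acyclic) → no; 1× O (acyclic) → no.
That gives 5 matching atoms.

5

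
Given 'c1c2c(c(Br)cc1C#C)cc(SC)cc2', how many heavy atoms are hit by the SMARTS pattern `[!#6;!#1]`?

The query [!#6;!#1] means: not carbon and not hydrogen — any heteroatom.
Check the 15 heavy atoms by environment: 10× c (aromatic) → no; 1× S → match; 3× C → no; 1× Br → match.
Summing the matching environments: 1 + 1 = 2 matching atoms.

2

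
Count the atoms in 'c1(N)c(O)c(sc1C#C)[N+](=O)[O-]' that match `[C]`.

2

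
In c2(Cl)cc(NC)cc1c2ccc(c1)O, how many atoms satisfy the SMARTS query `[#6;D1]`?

1

The query [#6;D1] means: carbon bonded to exactly one heavy atom.
Check the 14 heavy atoms by environment: 5× c (aromatic, D3) → no; 5× c (aromatic, D2) → no; 1× O (D1) → no; 1× N (D2) → no; 1× C (D1) → match; 1× Cl (D1) → no.
That gives 1 matching atom.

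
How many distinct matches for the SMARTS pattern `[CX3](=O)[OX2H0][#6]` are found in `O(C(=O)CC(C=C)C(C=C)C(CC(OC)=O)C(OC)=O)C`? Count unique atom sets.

[CX3](=O)[OX2H0][#6] is the SMARTS for an ester: a carbonyl carbon bonded to an oxygen that is itself bonded to carbon (no H on that O).
The molecule carries 3 separate instances of a methyl-ester group (-C(=O)OCH3) meeting every constraint; each maps to a distinct set of atoms, giving 3 matches.

3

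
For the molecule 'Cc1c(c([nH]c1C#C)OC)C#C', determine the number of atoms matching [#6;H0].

Check the 12 heavy atoms by environment: 1× n (aromatic, H1) → no; 4× c (aromatic, H0) → match; 1× O (H0) → no; 2× C (H3) → no; 2× C (H0) → match; 2× C (H1) → no.
Summing the matching environments: 4 + 2 = 6 matching atoms.

6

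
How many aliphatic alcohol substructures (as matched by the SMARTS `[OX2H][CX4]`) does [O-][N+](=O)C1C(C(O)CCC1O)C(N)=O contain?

2

[OX2H][CX4] is the SMARTS for an aliphatic alcohol: a hydroxyl oxygen bound to an sp3 (X4) carbon.
The molecule carries 2 separate instances of a hydroxyl group (-OH) meeting every constraint; each maps to a distinct set of atoms, giving 2 matches.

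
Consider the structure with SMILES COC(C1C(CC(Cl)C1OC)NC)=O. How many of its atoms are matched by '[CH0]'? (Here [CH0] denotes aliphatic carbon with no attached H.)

1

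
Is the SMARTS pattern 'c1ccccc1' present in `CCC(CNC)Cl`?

The pattern c1ccccc1 describes six aromatic carbons in a ring — a benzene ring.
The closest candidate here is a methyl group (-CH3), but no six-membered all-carbon aromatic ring is present. No other fragment satisfies the full query, so there is no match.

No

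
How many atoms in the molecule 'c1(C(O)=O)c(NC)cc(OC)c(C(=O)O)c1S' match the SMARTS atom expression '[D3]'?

The query [D3] means: atom with exactly three heavy-atom neighbours.
Check the 17 heavy atoms by environment: 1× c (aromatic, D2) → no; 5× c (aromatic, D3) → match; 1× S (D1) → no; 1× O (D2) → no; 2× C (D1) → no; 2× C (D3) → match; 4× O (D1) → no; 1× N (D2) → no.
Summing the matching environments: 5 + 2 = 7 matching atoms.

7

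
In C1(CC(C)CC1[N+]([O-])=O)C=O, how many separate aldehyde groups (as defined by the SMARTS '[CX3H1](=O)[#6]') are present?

[CX3H1](=O)[#6] is the SMARTS for an aldehyde: an sp2 carbon with one H, double-bonded to O and single-bonded to carbon.
Exactly one fragment in the molecule meets all constraints, giving 1 match.

1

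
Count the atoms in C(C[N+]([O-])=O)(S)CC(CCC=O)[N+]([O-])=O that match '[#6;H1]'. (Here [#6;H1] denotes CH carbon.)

3

Check the 15 heavy atoms by environment: 4× C (H2) → no; 3× C (H1) → match; 2× N (charge +1, H0) → no; 2× O (charge -1, H0) → no; 3× O (H0) → no; 1× S (H1) → no.
That gives 3 matching atoms.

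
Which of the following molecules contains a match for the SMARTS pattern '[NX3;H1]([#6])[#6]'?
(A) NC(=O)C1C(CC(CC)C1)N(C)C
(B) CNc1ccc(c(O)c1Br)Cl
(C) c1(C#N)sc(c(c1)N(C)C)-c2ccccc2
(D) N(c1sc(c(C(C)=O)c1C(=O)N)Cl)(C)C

B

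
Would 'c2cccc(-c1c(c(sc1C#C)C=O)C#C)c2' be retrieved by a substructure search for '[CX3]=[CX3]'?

No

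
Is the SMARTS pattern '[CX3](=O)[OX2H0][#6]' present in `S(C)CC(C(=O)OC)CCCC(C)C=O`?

Yes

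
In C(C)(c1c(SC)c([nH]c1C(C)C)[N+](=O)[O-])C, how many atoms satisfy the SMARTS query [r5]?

5

The query [r5] means: r5 matches atoms in a five-membered ring.
Check the 16 heavy atoms by environment: 1× n (aromatic, in 5-ring) → match; 4× c (aromatic, in 5-ring) → match; 1× N (charge +1, acyclic) → no; 1× O (charge -1, acyclic) → no; 1× O (acyclic) → no; 7× C (acyclic) → no; 1× S (acyclic) → no.
Summing the matching environments: 1 + 4 = 5 matching atoms.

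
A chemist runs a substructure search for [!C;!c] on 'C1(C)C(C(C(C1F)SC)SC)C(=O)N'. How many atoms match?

The query [!C;!c] means: neither aliphatic nor aromatic carbon — same as [!#6].
Check the 14 heavy atoms by environment: 9× C → no; 1× F → match; 2× S → match; 1× O → match; 1× N → match.
Summing the matching environments: 1 + 2 + 1 + 1 = 5 matching atoms.

5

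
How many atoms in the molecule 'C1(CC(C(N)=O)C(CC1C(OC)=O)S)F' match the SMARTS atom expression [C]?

9

Check the 15 heavy atoms by environment: 9× C → match; 1× F → no; 1× S → no; 3× O → no; 1× N → no.
That gives 9 matching atoms.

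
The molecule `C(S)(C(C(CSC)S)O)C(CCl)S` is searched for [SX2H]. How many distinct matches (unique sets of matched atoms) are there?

3

[SX2H] is the SMARTS for a thiol: an aliphatic sulfur with two connections, one being H.
The molecule carries 3 separate instances of a thiol (-SH) meeting every constraint; each maps to a distinct set of atoms, giving 3 matches.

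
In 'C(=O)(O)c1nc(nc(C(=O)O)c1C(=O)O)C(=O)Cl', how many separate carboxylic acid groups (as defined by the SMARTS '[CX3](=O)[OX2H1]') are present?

3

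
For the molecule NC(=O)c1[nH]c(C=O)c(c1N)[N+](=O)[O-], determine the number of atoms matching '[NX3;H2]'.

The query [NX3;H2] means: aliphatic N with 3 total connections, two of them H — an -NH2 nitrogen (amine or amide).
Check the 14 heavy atoms by environment: 1× n (aromatic, H1, X3) → no; 4× c (aromatic, H0, X3) → no; 2× N (H2, X3) → match; 1× C (H0, X3) → no; 3× O (H0, X1) → no; 1× N (charge +1, H0, X3) → no; 1× O (charge -1, H0, X1) → no; 1× C (H1, X3) → no.
That gives 2 matching atoms.

2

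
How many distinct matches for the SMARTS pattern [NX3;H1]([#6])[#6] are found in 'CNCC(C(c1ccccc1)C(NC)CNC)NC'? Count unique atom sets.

4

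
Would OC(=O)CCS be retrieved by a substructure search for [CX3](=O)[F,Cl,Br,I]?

The pattern [CX3](=O)[F,Cl,Br,I] describes a carbonyl carbon bonded to a halogen — an acyl halide.
The closest candidate here is a carboxylic acid group (-C(=O)OH), but the carbonyl is bonded to -OH, not to a halogen. No other fragment satisfies the full query, so there is no match.

No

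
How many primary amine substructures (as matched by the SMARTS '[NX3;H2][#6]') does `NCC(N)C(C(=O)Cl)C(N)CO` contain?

[NX3;H2][#6] is the SMARTS for a primary amine: a trivalent nitrogen with two H attached to carbon.
The molecule carries 3 separate instances of a primary amino group (-NH2) meeting every constraint; each maps to a distinct set of atoms, giving 3 matches.

3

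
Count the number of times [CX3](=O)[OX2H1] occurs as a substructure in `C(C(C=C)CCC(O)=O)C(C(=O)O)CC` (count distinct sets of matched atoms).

[CX3](=O)[OX2H1] is the SMARTS for a carboxylic acid: an sp2 carbon double-bonded to O and single-bonded to an -OH oxygen.
The molecule carries 2 separate instances of a carboxylic acid group (-C(=O)OH) meeting every constraint; each maps to a distinct set of atoms, giving 2 matches.

2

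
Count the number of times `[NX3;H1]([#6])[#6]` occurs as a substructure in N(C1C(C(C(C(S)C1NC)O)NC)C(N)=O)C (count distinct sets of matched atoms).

[NX3;H1]([#6])[#6] is the SMARTS for a secondary amine: a trivalent nitrogen with one H, bonded to two carbons.
The molecule carries 3 separate instances of an N-methylamino group (-NHCH3) meeting every constraint; each maps to a distinct set of atoms, giving 3 matches.

3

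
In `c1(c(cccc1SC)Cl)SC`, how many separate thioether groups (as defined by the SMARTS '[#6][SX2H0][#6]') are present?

[#6][SX2H0][#6] is the SMARTS for a thioether: an aliphatic sulfur bridging two carbons with no H on the sulfur.
The molecule carries 2 separate instances of a methylthio ether (-SCH3) meeting every constraint; each maps to a distinct set of atoms, giving 2 matches.

2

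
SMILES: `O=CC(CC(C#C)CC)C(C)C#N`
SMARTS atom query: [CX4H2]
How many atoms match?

The query [CX4H2] means: sp3 carbon (X4) with exactly two hydrogens.
Check the 13 heavy atoms by environment: 2× C (H3, X4) → no; 3× C (H1, X4) → no; 2× C (H2, X4) → match; 2× C (H0, X2) → no; 1× C (H1, X2) → no; 1× C (H1, X3) → no; 1× O (H0, X1) → no; 1× N (H0, X1) → no.
That gives 2 matching atoms.

2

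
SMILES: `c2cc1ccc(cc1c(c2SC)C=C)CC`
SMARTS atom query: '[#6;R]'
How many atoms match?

10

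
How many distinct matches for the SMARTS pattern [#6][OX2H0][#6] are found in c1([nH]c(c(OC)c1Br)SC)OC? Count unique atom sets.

2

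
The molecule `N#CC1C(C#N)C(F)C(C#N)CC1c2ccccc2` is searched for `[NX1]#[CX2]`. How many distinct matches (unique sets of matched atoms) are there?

[NX1]#[CX2] is the SMARTS for a nitrile: a nitrogen triple-bonded to a two-connected carbon.
The molecule carries 3 separate instances of a nitrile (-C#N) meeting every constraint; each maps to a distinct set of atoms, giving 3 matches.

3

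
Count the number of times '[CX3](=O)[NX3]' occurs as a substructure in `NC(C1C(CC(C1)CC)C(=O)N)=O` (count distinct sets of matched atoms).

2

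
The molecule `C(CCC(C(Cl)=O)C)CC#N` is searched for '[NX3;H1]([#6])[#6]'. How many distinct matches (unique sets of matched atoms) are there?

[NX3;H1]([#6])[#6] is the SMARTS for a secondary amine: a trivalent nitrogen with one H, bonded to two carbons.
No fragment in the molecule satisfies every constraint, giving 0 matches.

0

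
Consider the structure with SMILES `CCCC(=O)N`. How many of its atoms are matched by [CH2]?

2

Check the 6 heavy atoms by environment: 2× C (H2) → match; 1× C (H0) → no; 1× O (H0) → no; 1× N (H2) → no; 1× C (H3) → no.
That gives 2 matching atoms.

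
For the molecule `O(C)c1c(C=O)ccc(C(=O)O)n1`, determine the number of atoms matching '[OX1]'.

2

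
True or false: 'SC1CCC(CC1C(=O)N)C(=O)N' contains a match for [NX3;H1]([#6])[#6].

False

The pattern [NX3;H1]([#6])[#6] describes a trivalent nitrogen with one H, bonded to two carbons — a secondary amine.
The closest candidate here is a primary amide (-C(=O)NH2), but the -C(=O)NH2 nitrogen has H2, not H1. No other fragment satisfies the full query, so there is no match.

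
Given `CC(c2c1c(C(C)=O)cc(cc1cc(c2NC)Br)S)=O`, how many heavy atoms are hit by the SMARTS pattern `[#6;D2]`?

The query [#6;D2] means: any carbon bonded to exactly two heavy atoms.
Check the 20 heavy atoms by environment: 7× c (aromatic, D3) → no; 3× c (aromatic, D2) → match; 1× S (D1) → no; 1× N (D2) → no; 3× C (D1) → no; 2× C (D3) → no; 2× O (D1) → no; 1× Br (D1) → no.
That gives 3 matching atoms.

3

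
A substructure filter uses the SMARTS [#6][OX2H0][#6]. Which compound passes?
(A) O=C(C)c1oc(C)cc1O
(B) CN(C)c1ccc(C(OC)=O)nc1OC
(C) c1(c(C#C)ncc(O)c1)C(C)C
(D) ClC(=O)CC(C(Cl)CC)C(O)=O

B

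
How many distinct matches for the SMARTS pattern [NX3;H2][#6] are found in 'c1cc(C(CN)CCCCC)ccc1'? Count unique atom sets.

1

[NX3;H2][#6] is the SMARTS for a primary amine: a trivalent nitrogen with two H attached to carbon.
Exactly one fragment in the molecule meets all constraints, giving 1 match.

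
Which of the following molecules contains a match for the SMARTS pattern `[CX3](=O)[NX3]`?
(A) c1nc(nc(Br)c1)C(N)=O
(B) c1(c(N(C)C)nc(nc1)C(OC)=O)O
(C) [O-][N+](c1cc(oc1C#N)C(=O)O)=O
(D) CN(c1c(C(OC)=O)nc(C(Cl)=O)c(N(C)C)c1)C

[CX3](=O)[NX3] describes a carbonyl carbon bonded to a trivalent nitrogen (an amide).
(A) contains a primary amide (-C(=O)NH2), which satisfies every atom and bond constraint.
(B) has a methyl-ester group (-C(=O)OCH3) but the carbonyl is bonded to O, not to an NX3 nitrogen.
(C) has a nitrile (-C#N) but the nitrile N is NX1 (triple-bonded), not NX3.
(D) has a methyl-ester group (-C(=O)OCH3) but the carbonyl is bonded to O, not to an NX3 nitrogen.
So the answer is (A).

A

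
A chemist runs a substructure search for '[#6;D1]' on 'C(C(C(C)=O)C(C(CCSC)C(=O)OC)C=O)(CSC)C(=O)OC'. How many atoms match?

5

Check the 24 heavy atoms by environment: 4× C (D2) → no; 7× C (D3) → no; 4× O (D1) → no; 2× O (D2) → no; 5× C (D1) → match; 2× S (D2) → no.
That gives 5 matching atoms.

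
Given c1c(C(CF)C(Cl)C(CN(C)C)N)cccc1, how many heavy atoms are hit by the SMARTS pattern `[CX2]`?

Check the 17 heavy atoms by environment: 7× C (X4) → no; 1× F (X1) → no; 2× N (X3) → no; 6× c (aromatic, X3) → no; 1× Cl (X1) → no.
No environment satisfies the query, so 0 matching atoms.

0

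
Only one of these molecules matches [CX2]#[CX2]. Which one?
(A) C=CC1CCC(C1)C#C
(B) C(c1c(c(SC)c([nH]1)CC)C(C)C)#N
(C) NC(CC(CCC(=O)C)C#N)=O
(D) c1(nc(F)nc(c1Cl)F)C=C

A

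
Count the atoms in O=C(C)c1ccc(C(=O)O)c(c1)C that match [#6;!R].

4

The query [#6;!R] means: carbon not in any ring.
Check the 13 heavy atoms by environment: 6× c (aromatic, in 6-ring) → no; 4× C (acyclic) → match; 3× O (acyclic) → no.
That gives 4 matching atoms.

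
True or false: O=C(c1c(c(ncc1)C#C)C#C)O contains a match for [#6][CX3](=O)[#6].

The pattern [#6][CX3](=O)[#6] describes a carbonyl carbon (no H) flanked by two carbons — a ketone.
The closest candidate here is a carboxylic acid group (-C(=O)OH), but one neighbour of the carbonyl carbon is O, not C. No other fragment satisfies the full query, so there is no match.

False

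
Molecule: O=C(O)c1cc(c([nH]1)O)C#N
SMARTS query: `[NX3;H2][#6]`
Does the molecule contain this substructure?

The pattern [NX3;H2][#6] describes a trivalent nitrogen with two H attached to carbon — a primary amine.
The closest candidate here is a nitrile (-C#N), but the nitrogen is NX1 (triple-bonded), not NX3 with two H. No other fragment satisfies the full query, so there is no match.

No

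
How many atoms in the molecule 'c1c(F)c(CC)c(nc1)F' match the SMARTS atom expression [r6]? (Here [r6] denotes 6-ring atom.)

6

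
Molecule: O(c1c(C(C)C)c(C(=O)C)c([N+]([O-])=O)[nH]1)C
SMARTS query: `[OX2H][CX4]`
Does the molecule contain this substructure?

The pattern [OX2H][CX4] describes a hydroxyl oxygen bound to an sp3 (X4) carbon — an aliphatic alcohol.
The closest candidate here is a methoxy ether (-OCH3), but the oxygen has H0 (ether), not H1. No other fragment satisfies the full query, so there is no match.

No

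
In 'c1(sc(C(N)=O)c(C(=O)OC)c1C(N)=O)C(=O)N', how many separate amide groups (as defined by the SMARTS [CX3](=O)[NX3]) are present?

[CX3](=O)[NX3] is the SMARTS for an amide: a carbonyl carbon bonded to a trivalent nitrogen.
The molecule carries 3 separate instances of a primary amide (-C(=O)NH2) meeting every constraint; each maps to a distinct set of atoms, giving 3 matches.

3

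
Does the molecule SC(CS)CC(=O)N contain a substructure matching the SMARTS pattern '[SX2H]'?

Yes

The pattern [SX2H] describes an aliphatic sulfur with two connections, one being H — a thiol.
The molecule carries a thiol (-SH), whose atoms satisfy every constraint of the query, so the pattern matches.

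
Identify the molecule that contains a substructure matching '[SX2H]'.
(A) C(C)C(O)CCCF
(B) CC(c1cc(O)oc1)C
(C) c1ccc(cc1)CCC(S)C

[SX2H] describes an aliphatic sulfur with two connections, one being H (a thiol).
(A) has a hydroxyl group (-OH) but it is an -OH, not an -SH.
(B) has a hydroxyl group (-OH) but it is an -OH, not an -SH.
(C) contains a thiol (-SH), which satisfies every atom and bond constraint.
So the answer is (C).

C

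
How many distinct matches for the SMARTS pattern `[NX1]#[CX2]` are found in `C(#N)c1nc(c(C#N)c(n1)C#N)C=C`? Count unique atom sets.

3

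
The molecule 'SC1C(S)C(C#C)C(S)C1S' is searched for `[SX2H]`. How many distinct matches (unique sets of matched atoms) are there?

4

[SX2H] is the SMARTS for a thiol: an aliphatic sulfur with two connections, one being H.
The molecule carries 4 separate instances of a thiol (-SH) meeting every constraint; each maps to a distinct set of atoms, giving 4 matches.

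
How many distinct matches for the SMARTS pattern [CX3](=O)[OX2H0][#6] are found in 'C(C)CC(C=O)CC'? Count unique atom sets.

0

[CX3](=O)[OX2H0][#6] is the SMARTS for an ester: a carbonyl carbon bonded to an oxygen that is itself bonded to carbon (no H on that O).
No fragment in the molecule satisfies every constraint, giving 0 matches.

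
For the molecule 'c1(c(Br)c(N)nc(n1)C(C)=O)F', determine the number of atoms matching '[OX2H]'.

Check the 12 heavy atoms by environment: 2× n (aromatic, H0, X2) → no; 4× c (aromatic, H0, X3) → no; 1× C (H0, X3) → no; 1× O (H0, X1) → no; 1× C (H3, X4) → no; 1× Br (H0, X1) → no; 1× F (H0, X1) → no; 1× N (H2, X3) → no.
No environment satisfies the query, so 0 matching atoms.

0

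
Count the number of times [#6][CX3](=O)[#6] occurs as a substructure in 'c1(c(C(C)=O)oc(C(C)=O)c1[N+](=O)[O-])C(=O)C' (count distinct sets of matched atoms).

3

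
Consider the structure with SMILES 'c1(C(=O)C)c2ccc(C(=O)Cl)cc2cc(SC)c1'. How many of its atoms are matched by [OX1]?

2

The query [OX1] means: aliphatic oxygen with one total connection — typically a carbonyl =O or an oxide.
Check the 18 heavy atoms by environment: 10× c (aromatic, X3) → no; 2× C (X3) → no; 2× O (X1) → match; 1× Cl (X1) → no; 1× S (X2) → no; 2× C (X4) → no.
That gives 2 matching atoms.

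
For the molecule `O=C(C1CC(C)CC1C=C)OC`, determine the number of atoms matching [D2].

4

The query [D2] means: atom with exactly two heavy-atom neighbours.
Check the 12 heavy atoms by environment: 4× C (D3) → no; 3× C (D2) → match; 1× O (D1) → no; 1× O (D2) → match; 3× C (D1) → no.
Summing the matching environments: 3 + 1 = 4 matching atoms.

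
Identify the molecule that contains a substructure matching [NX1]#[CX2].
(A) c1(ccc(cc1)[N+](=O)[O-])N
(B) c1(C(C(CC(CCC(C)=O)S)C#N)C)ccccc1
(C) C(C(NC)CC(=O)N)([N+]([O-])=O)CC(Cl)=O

B

[NX1]#[CX2] describes a nitrogen triple-bonded to a two-connected carbon (a nitrile).
(A) has a nitro group (-[N+](=O)[O-]) but there is no C#N triple bond.
(B) contains a nitrile (-C#N), which satisfies every atom and bond constraint.
(C) has a primary amide (-C(=O)NH2) but the nitrogen is NX3, not NX1.
So the answer is (B).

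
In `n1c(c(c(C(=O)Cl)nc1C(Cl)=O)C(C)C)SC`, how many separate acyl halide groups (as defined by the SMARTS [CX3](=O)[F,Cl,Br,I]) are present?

2

[CX3](=O)[F,Cl,Br,I] is the SMARTS for an acyl halide: a carbonyl carbon bonded to a halogen.
The molecule carries 2 separate instances of an acyl chloride (-C(=O)Cl) meeting every constraint; each maps to a distinct set of atoms, giving 2 matches.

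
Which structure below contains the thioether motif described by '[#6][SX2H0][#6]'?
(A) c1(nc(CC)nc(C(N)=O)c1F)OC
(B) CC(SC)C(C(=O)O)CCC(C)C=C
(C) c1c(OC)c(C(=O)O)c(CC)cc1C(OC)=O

[#6][SX2H0][#6] describes an aliphatic sulfur bridging two carbons with no H on the sulfur (a thioether).
(A) has a methoxy ether (-OCH3) but the bridging atom is O, not S.
(B) contains a methylthio ether (-SCH3), which satisfies every atom and bond constraint.
(C) has a methoxy ether (-OCH3) but the bridging atom is O, not S.
So the answer is (B).

B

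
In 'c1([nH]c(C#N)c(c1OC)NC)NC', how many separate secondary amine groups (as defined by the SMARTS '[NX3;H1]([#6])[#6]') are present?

[NX3;H1]([#6])[#6] is the SMARTS for a secondary amine: a trivalent nitrogen with one H, bonded to two carbons.
The molecule carries 2 separate instances of an N-methylamino group (-NHCH3) meeting every constraint; each maps to a distinct set of atoms, giving 2 matches.

2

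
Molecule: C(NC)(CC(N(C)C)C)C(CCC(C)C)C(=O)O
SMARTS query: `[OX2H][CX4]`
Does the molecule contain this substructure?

The pattern [OX2H][CX4] describes a hydroxyl oxygen bound to an sp3 (X4) carbon — an aliphatic alcohol.
The closest candidate here is a carboxylic acid group (-C(=O)OH), but the -OH is on a CX3 carbonyl carbon, not a CX4 carbon. No other fragment satisfies the full query, so there is no match.

No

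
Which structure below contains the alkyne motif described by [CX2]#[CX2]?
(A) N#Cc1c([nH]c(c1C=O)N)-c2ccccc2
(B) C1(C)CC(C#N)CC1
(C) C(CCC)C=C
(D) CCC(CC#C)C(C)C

D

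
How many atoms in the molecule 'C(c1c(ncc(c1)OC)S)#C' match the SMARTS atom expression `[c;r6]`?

5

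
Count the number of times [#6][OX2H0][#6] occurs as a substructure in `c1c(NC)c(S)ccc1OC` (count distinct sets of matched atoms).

1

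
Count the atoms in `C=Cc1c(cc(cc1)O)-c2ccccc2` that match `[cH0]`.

4

The query [cH0] means: aromatic carbon with no attached hydrogen (substituted or ring-fusion).
Check the 15 heavy atoms by environment: 8× c (aromatic, H1) → no; 4× c (aromatic, H0) → match; 1× O (H1) → no; 1× C (H1) → no; 1× C (H2) → no.
That gives 4 matching atoms.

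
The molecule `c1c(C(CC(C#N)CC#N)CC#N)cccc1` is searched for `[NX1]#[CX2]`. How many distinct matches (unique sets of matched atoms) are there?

3

[NX1]#[CX2] is the SMARTS for a nitrile: a nitrogen triple-bonded to a two-connected carbon.
The molecule carries 3 separate instances of a nitrile (-C#N) meeting every constraint; each maps to a distinct set of atoms, giving 3 matches.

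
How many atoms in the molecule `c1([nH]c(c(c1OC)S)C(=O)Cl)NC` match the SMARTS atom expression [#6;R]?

4

The query [#6;R] means: carbon that is part of a ring.
Check the 13 heavy atoms by environment: 1× n (aromatic, in 5-ring) → no; 4× c (aromatic, in 5-ring) → match; 3× C (acyclic) → no; 2× O (acyclic) → no; 1× Cl (acyclic) → no; 1× N (acyclic) → no; 1× S (acyclic) → no.
That gives 4 matching atoms.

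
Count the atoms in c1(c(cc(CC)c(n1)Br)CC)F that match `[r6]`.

6

Check the 12 heavy atoms by environment: 1× n (aromatic, in 6-ring) → match; 5× c (aromatic, in 6-ring) → match; 1× Br (acyclic) → no; 4× C (acyclic) → no; 1× F (acyclic) → no.
Summing the matching environments: 1 + 5 = 6 matching atoms.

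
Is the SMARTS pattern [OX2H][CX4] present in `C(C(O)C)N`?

The pattern [OX2H][CX4] describes a hydroxyl oxygen bound to an sp3 (X4) carbon — an aliphatic alcohol.
The molecule carries a hydroxyl group (-OH), whose atoms satisfy every constraint of the query, so the pattern matches.

Yes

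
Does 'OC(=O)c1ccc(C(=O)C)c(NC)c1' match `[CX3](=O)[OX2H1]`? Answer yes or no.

The pattern [CX3](=O)[OX2H1] describes an sp2 carbon double-bonded to O and single-bonded to an -OH oxygen — a carboxylic acid.
The molecule carries a carboxylic acid group (-C(=O)OH), whose atoms satisfy every constraint of the query, so the pattern matches.

Yes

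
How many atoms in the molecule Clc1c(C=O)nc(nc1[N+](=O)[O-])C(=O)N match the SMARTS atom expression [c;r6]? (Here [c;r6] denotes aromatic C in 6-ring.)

The query [c;r6] means: aromatic carbon that belongs to a six-membered ring.
Check the 15 heavy atoms by environment: 2× n (aromatic, in 6-ring) → no; 4× c (aromatic, in 6-ring) → match; 1× N (charge +1, acyclic) → no; 1× O (charge -1, acyclic) → no; 3× O (acyclic) → no; 2× C (acyclic) → no; 1× N (acyclic) → no; 1× Cl (acyclic) → no.
That gives 4 matching atoms.

4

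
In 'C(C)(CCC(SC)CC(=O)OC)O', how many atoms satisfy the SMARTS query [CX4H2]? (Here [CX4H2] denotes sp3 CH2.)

3

The query [CX4H2] means: sp3 carbon (X4) with exactly two hydrogens.
Check the 13 heavy atoms by environment: 3× C (H2, X4) → match; 2× C (H1, X4) → no; 3× C (H3, X4) → no; 1× S (H0, X2) → no; 1× C (H0, X3) → no; 1× O (H0, X1) → no; 1× O (H0, X2) → no; 1× O (H1, X2) → no.
That gives 3 matching atoms.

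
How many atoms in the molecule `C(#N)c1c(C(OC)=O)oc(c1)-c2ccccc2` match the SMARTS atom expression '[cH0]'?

4

The query [cH0] means: aromatic carbon with no attached hydrogen (substituted or ring-fusion).
Check the 17 heavy atoms by environment: 1× o (aromatic, H0) → no; 4× c (aromatic, H0) → match; 6× c (aromatic, H1) → no; 2× C (H0) → no; 2× O (H0) → no; 1× C (H3) → no; 1× N (H0) → no.
That gives 4 matching atoms.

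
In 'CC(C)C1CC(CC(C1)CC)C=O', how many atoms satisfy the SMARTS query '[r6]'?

6

The query [r6] means: r6 matches atoms in a six-membered ring.
Check the 13 heavy atoms by environment: 6× C (in 6-ring) → match; 6× C (acyclic) → no; 1× O (acyclic) → no.
That gives 6 matching atoms.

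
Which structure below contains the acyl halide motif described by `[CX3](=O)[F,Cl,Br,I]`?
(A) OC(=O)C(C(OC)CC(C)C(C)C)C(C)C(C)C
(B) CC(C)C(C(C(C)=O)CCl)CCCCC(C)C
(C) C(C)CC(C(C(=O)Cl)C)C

C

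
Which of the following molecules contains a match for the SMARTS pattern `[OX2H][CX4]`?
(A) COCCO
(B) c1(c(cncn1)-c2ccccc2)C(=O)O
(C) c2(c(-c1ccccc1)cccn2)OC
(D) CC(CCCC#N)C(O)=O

[OX2H][CX4] describes a hydroxyl oxygen bound to an sp3 (X4) carbon (an aliphatic alcohol).
(A) contains a hydroxyl group (-OH), which satisfies every atom and bond constraint.
(B) has a carboxylic acid group (-C(=O)OH) but the -OH is on a CX3 carbonyl carbon, not a CX4 carbon.
(C) has a methoxy ether (-OCH3) but the oxygen has H0 (ether), not H1.
(D) has a carboxylic acid group (-C(=O)OH) but the -OH is on a CX3 carbonyl carbon, not a CX4 carbon.
So the answer is (A).

A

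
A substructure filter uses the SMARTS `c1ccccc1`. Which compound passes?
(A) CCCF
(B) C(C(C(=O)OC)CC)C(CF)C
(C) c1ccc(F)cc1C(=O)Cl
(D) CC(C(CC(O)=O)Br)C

c1ccccc1 describes six aromatic carbons in a ring (a benzene ring).
(A) has a methyl group (-CH3) but no six-membered all-carbon aromatic ring is present.
(B) has a methyl group (-CH3) but no six-membered all-carbon aromatic ring is present.
(C) contains the required atom environment, so the pattern matches.
(D) has a methyl group (-CH3) but no six-membered all-carbon aromatic ring is present.
So the answer is (C).

C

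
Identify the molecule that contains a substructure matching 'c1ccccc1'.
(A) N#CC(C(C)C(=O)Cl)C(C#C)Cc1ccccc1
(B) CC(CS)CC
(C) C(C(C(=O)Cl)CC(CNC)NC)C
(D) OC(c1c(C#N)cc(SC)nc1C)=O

c1ccccc1 describes six aromatic carbons in a ring (a benzene ring).
(A) contains a phenyl ring, which satisfies every atom and bond constraint.
(B) has a methyl group (-CH3) but no six-membered all-carbon aromatic ring is present.
(C) has a methyl group (-CH3) but no six-membered all-carbon aromatic ring is present.
(D) has a methyl group (-CH3) but no six-membered all-carbon aromatic ring is present.
So the answer is (A).

A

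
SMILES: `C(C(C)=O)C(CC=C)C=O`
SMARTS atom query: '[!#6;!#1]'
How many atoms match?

Check the 10 heavy atoms by environment: 8× C → no; 2× O → match.
That gives 2 matching atoms.

2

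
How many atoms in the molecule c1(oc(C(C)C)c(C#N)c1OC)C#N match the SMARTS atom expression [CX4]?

4

Check the 14 heavy atoms by environment: 1× o (aromatic, X2) → no; 4× c (aromatic, X3) → no; 2× C (X2) → no; 2× N (X1) → no; 1× O (X2) → no; 4× C (X4) → match.
That gives 4 matching atoms.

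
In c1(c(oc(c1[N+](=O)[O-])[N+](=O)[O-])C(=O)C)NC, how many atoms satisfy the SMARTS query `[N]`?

3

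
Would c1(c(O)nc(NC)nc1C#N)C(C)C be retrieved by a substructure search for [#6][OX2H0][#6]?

The pattern [#6][OX2H0][#6] describes an aliphatic oxygen bridging two carbons with no H on the oxygen — an ether.
The closest candidate here is a hydroxyl group (-OH), but the oxygen has H1, not H0 bridging two carbons. No other fragment satisfies the full query, so there is no match.

No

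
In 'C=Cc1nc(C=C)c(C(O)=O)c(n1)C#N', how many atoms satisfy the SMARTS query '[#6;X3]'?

Check the 15 heavy atoms by environment: 2× n (aromatic, X2) → no; 4× c (aromatic, X3) → match; 5× C (X3) → match; 1× O (X1) → no; 1× O (X2) → no; 1× C (X2) → no; 1× N (X1) → no.
Summing the matching environments: 4 + 5 = 9 matching atoms.

9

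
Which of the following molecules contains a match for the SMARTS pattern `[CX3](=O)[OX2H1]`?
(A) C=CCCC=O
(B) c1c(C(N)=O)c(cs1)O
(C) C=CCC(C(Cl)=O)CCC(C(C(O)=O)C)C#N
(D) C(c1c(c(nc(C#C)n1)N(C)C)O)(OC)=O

C

[CX3](=O)[OX2H1] describes an sp2 carbon double-bonded to O and single-bonded to an -OH oxygen (a carboxylic acid).
(A) has an aldehyde (-CHO) but there is no singly-bonded oxygen on the carbonyl carbon.
(B) has a primary amide (-C(=O)NH2) but the carbonyl is bonded to N, not to an -OH oxygen.
(C) contains a carboxylic acid group (-C(=O)OH), which satisfies every atom and bond constraint.
(D) has a methyl-ester group (-C(=O)OCH3) but the singly-bonded O has no H (OX2H0, not OX2H1).
So the answer is (C).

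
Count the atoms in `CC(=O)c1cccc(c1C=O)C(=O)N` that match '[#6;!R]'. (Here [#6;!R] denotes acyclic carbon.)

4

The query [#6;!R] means: carbon not in any ring.
Check the 14 heavy atoms by environment: 6× c (aromatic, in 6-ring) → no; 4× C (acyclic) → match; 3× O (acyclic) → no; 1× N (acyclic) → no.
That gives 4 matching atoms.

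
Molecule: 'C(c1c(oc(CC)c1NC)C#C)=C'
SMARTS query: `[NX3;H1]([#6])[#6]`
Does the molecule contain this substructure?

Yes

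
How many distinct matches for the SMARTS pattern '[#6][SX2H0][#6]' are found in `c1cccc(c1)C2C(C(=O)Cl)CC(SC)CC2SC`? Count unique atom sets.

2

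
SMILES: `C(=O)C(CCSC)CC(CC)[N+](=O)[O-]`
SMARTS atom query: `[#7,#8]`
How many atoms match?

The query [#7,#8] means: nitrogen or oxygen (comma = OR).
Check the 14 heavy atoms by environment: 9× C → no; 1× S → no; 1× N (charge +1) → match; 1× O (charge -1) → match; 2× O → match.
Summing the matching environments: 1 + 1 + 2 = 4 matching atoms.

4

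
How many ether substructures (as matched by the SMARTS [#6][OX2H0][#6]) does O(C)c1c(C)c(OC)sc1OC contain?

[#6][OX2H0][#6] is the SMARTS for an ether: an aliphatic oxygen bridging two carbons with no H on the oxygen.
The molecule carries 3 separate instances of a methoxy ether (-OCH3) meeting every constraint; each maps to a distinct set of atoms, giving 3 matches.

3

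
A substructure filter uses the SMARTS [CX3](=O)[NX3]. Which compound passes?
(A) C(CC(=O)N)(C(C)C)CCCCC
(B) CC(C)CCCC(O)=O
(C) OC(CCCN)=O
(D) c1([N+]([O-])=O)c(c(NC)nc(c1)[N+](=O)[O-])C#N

A

[CX3](=O)[NX3] describes a carbonyl carbon bonded to a trivalent nitrogen (an amide).
(A) contains a primary amide (-C(=O)NH2), which satisfies every atom and bond constraint.
(B) has a carboxylic acid group (-C(=O)OH) but the carbonyl is bonded to O, not to an NX3 nitrogen.
(C) has a primary amino group (-NH2) but the -NH2 is not attached to a carbonyl carbon.
(D) has a nitrile (-C#N) but the nitrile N is NX1 (triple-bonded), not NX3.
So the answer is (A).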